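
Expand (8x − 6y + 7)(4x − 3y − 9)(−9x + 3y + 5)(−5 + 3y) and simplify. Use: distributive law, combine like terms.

(8x − 6y + 7)(4x − 3y − 9)(−9x + 3y + 5)(−5 + 3y)
= (32x^2 − 24xy − 72x − 24xy + 18y^2 + 54y + 28x − 21y − 63)(−9x + 3y + 5)(−5 + 3y)    [distributive law]
= (32x^2 − 48xy − 44x + 18y^2 + 33y − 63)(−9x + 3y + 5)(−5 + 3y)    [combine like terms]
= (−288x^3 + 96x^2y + 160x^2 + 432x^2y − 144xy^2 − 240xy + 396x^2 − 132xy − 220x − 162xy^2 + 54y^3 + 90y^2 − 297xy + 99y^2 + 165y + 567x − 189y − 315)(−5 + 3y)    [distributive law]
= (−288x^3 + 528x^2y + 556x^2 − 306xy^2 − 669xy + 347x + 54y^3 + 189y^2 − 24y − 315)(−5 + 3y)    [combine like terms]
= 1440x^3 − 864x^3y − 2640x^2y + 1584x^2y^2 − 2780x^2 + 1668x^2y + 1530xy^2 − 918xy^3 + 3345xy − 2007xy^2 − 1735x + 1041xy − 270y^3 + 162y^4 − 945y^2 + 567y^3 + 120y − 72y^2 + 1575 − 945y    [distributive law]
= 1440x^3 − 864x^3y − 972x^2y + 1584x^2y^2 − 2780x^2 − 477xy^2 − 918xy^3 + 4386xy − 1735x + 297y^3 + 162y^4 − 1017y^2 − 825y + 1575    [combine like terms]

1440x^3 − 864x^3y − 972x^2y + 1584x^2y^2 − 2780x^2 − 477xy^2 − 918xy^3 + 4386xy − 1735x + 297y^3 + 162y^4 − 1017y^2 − 825y + 1575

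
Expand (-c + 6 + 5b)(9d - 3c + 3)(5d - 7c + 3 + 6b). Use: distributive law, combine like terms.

(-c + 6 + 5b)(9d - 3c + 3)(5d - 7c + 3 + 6b)
= (-9cd + 3c² - 3c + 54d - 18c + 18 + 45bd - 15bc + 15b)(5d - 7c + 3 + 6b)    [distributive law]
= (-9cd + 3c² - 21c + 54d + 18 + 45bd - 15bc + 15b)(5d - 7c + 3 + 6b)    [combine like terms]
= -45cd² + 63c²d - 27cd - 54bcd + 15c²d - 21c³ + 9c² + 18bc² - 105cd + 147c² - 63c - 126bc + 270d² - 378cd + 162d + 324bd + 90d - 126c + 54 + 108b + 225bd² - 315bcd + 135bd + 270b²d - 75bcd + 105bc² - 45bc - 90b²c + 75bd - 105bc + 45b + 90b²    [distributive law]
= -45cd² + 78c²d - 510cd - 444bcd - 21c³ + 156c² + 123bc² - 189c - 276bc + 270d² + 252d + 534bd + 54 + 153b + 225bd² + 270b²d - 90b²c + 90b²    [combine like terms]

-45cd² + 78c²d - 510cd - 444bcd - 21c³ + 156c² + 123bc² - 189c - 276bc + 270d² + 252d + 534bd + 54 + 153b + 225bd² + 270b²d - 90b²c + 90b²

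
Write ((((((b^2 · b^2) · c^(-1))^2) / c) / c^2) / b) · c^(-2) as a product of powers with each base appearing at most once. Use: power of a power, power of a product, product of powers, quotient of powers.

b^7c^(-7)

((((((b^2 · b^2) · c^(-1))^2) / c) / c^2) / b) · c^(-2)
= ((((((b^2 · b^2)^2) · ((c^(-1))^2)) / c) / c^2) / b) · c^(-2)    [power of a product]
= (((((((b^2)^2) · ((b^2)^2)) · ((c^(-1))^2)) / c) / c^2) / b) · c^(-2)    [power of a product]
= (((((b^4 · ((b^2)^2)) · ((c^(-1))^2)) / c) / c^2) / b) · c^(-2)    [power of a power]
= (((((b^4 · b^4) · ((c^(-1))^2)) / c) / c^2) / b) · c^(-2)    [power of a power]
= ((((b^8 · ((c^(-1))^2)) / c) / c^2) / b) · c^(-2)    [product of powers]
= ((((b^8 · c^(-2)) / c) / c^2) / b) · c^(-2)    [power of a power]
= b^7c^(-7)    [quotient of powers; product of powers]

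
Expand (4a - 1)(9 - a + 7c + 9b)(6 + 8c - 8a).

(4a - 1)(9 - a + 7c + 9b)(6 + 8c - 8a)
= (36a - 4a^2 + 28ac + 36ab - 9 + a - 7c - 9b)(6 + 8c - 8a)    [distributive law]
= (37a - 4a^2 + 28ac + 36ab - 9 - 7c - 9b)(6 + 8c - 8a)    [combine like terms]
= 222a + 296ac - 296a^2 - 24a^2 - 32a^2c + 32a^3 + 168ac + 224ac^2 - 224a^2c + 216ab + 288abc - 288a^2b - 54 - 72c + 72a - 42c - 56c^2 + 56ac - 54b - 72bc + 72ab    [distributive law]
= 294a + 520ac - 320a^2 - 256a^2c + 32a^3 + 224ac^2 + 288ab + 288abc - 288a^2b - 54 - 114c - 56c^2 - 54b - 72bc    [combine like terms]

294a + 520ac - 320a^2 - 256a^2c + 32a^3 + 224ac^2 + 288ab + 288abc - 288a^2b - 54 - 114c - 56c^2 - 54b - 72bc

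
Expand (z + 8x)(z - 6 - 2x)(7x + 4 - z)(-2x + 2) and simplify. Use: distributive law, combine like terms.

(z + 8x)(z - 6 - 2x)(7x + 4 - z)(-2x + 2)
= (z^2 - 6z - 2xz + 8xz - 48x - 16x^2)(7x + 4 - z)(-2x + 2)    [distributive law]
= (z^2 - 6z + 6xz - 48x - 16x^2)(7x + 4 - z)(-2x + 2)    [combine like terms]
= (7xz^2 + 4z^2 - z^3 - 42xz - 24z + 6z^2 + 42x^2z + 24xz - 6xz^2 - 336x^2 - 192x + 48xz - 112x^3 - 64x^2 + 16x^2z)(-2x + 2)    [distributive law]
= (xz^2 + 10z^2 - z^3 + 30xz - 24z + 58x^2z - 400x^2 - 192x - 112x^3)(-2x + 2)    [combine like terms]
= -2x^2z^2 + 2xz^2 - 20xz^2 + 20z^2 + 2xz^3 - 2z^3 - 60x^2z + 60xz + 48xz - 48z - 116x^3z + 116x^2z + 800x^3 - 800x^2 + 384x^2 - 384x + 224x^4 - 224x^3    [distributive law]
= -2x^2z^2 - 18xz^2 + 20z^2 + 2xz^3 - 2z^3 + 56x^2z + 108xz - 48z - 116x^3z + 576x^3 - 416x^2 - 384x + 224x^4    [combine like terms]

-2x^2z^2 - 18xz^2 + 20z^2 + 2xz^3 - 2z^3 + 56x^2z + 108xz - 48z - 116x^3z + 576x^3 - 416x^2 - 384x + 224x^4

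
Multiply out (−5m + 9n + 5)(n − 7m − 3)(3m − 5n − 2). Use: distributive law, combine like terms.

−379m^2n + 367mn^2 + 170mn + 105m^3 − 130m^2 − 5m − 45n^3 + 92n^2 + 119n + 30

(−5m + 9n + 5)(n − 7m − 3)(3m − 5n − 2)
= (−5mn + 35m^2 + 15m + 9n^2 − 63mn − 27n + 5n − 35m − 15)(3m − 5n − 2)    [distributive law]
= (−68mn + 35m^2 − 20m + 9n^2 − 22n − 15)(3m − 5n − 2)    [combine like terms]
= −204m^2n + 340mn^2 + 136mn + 105m^3 − 175m^2n − 70m^2 − 60m^2 + 100mn + 40m + 27mn^2 − 45n^3 − 18n^2 − 66mn + 110n^2 + 44n − 45m + 75n + 30    [distributive law]
= −379m^2n + 367mn^2 + 170mn + 105m^3 − 130m^2 − 5m − 45n^3 + 92n^2 + 119n + 30    [combine like terms]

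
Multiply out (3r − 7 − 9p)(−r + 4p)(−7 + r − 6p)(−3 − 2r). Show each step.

(3r − 7 − 9p)(−r + 4p)(−7 + r − 6p)(−3 − 2r)
= (−3r^2 + 12pr + 7r − 28p + 9pr − 36p^2)(−7 + r − 6p)(−3 − 2r)    [distributive law]
= (−3r^2 + 21pr + 7r − 28p − 36p^2)(−7 + r − 6p)(−3 − 2r)    [combine like terms]
= (21r^2 − 3r^3 + 18pr^2 − 147pr + 21pr^2 − 126p^2r − 49r + 7r^2 − 42pr + 196p − 28pr + 168p^2 + 252p^2 − 36p^2r + 216p^3)(−3 − 2r)    [distributive law]
= (28r^2 − 3r^3 + 39pr^2 − 217pr − 162p^2r − 49r + 196p + 420p^2 + 216p^3)(−3 − 2r)    [combine like terms]
= −84r^2 − 56r^3 + 9r^3 + 6r^4 − 117pr^2 − 78pr^3 + 651pr + 434pr^2 + 486p^2r + 324p^2r^2 + 147r + 98r^2 − 588p − 392pr − 1260p^2 − 840p^2r − 648p^3 − 432p^3r    [distributive law]
= 14r^2 − 47r^3 + 6r^4 + 317pr^2 − 78pr^3 + 259pr − 354p^2r + 324p^2r^2 + 147r − 588p − 1260p^2 − 648p^3 − 432p^3r    [combine like terms]

14r^2 − 47r^3 + 6r^4 + 317pr^2 − 78pr^3 + 259pr − 354p^2r + 324p^2r^2 + 147r − 588p − 1260p^2 − 648p^3 − 432p^3r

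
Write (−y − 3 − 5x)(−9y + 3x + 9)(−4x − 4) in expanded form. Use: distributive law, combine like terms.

(−y − 3 − 5x)(−9y + 3x + 9)(−4x − 4)
= (9y^2 − 3xy − 9y + 27y − 9x − 27 + 45xy − 15x^2 − 45x)(−4x − 4)    [distributive law]
= (9y^2 + 42xy + 18y − 54x − 27 − 15x^2)(−4x − 4)    [combine like terms]
= −36xy^2 − 36y^2 − 168x^2y − 168xy − 72xy − 72y + 216x^2 + 216x + 108x + 108 + 60x^3 + 60x^2    [distributive law]
= −36xy^2 − 36y^2 − 168x^2y − 240xy − 72y + 276x^2 + 324x + 108 + 60x^3    [combine like terms]

−36xy^2 − 36y^2 − 168x^2y − 240xy − 72y + 276x^2 + 324x + 108 + 60x^3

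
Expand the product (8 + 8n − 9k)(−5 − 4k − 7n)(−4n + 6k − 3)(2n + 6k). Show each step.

896n² + 2130kn − 1674k² + 240n + 720k + 1870kn² − 4386k²n − 180k³ + 1104n³ + 424kn³ − 2676k²n² + 684k³n + 448n⁴ + 1296k⁴

(8 + 8n − 9k)(−5 − 4k − 7n)(−4n + 6k − 3)(2n + 6k)
= (−40 − 32k − 56n − 40n − 32kn − 56n² + 45k + 36k² + 63kn)(−4n + 6k − 3)(2n + 6k)    [distributive law]
= (−40 + 13k − 96n + 31kn − 56n² + 36k²)(−4n + 6k − 3)(2n + 6k)    [combine like terms]
= (160n − 240k + 120 − 52kn + 78k² − 39k + 384n² − 576kn + 288n − 124kn² + 186k²n − 93kn + 224n³ − 336kn² + 168n² − 144k²n + 216k³ − 108k²)(2n + 6k)    [distributive law]
= (448n − 279k + 120 − 721kn − 30k² + 552n² − 460kn² + 42k²n + 224n³ + 216k³)(2n + 6k)    [combine like terms]
= 896n² + 2688kn − 558kn − 1674k² + 240n + 720k − 1442kn² − 4326k²n − 60k²n − 180k³ + 1104n³ + 3312kn² − 920kn³ − 2760k²n² + 84k²n² + 252k³n + 448n⁴ + 1344kn³ + 432k³n + 1296k⁴    [distributive law]
= 896n² + 2130kn − 1674k² + 240n + 720k + 1870kn² − 4386k²n − 180k³ + 1104n³ + 424kn³ − 2676k²n² + 684k³n + 448n⁴ + 1296k⁴    [combine like terms]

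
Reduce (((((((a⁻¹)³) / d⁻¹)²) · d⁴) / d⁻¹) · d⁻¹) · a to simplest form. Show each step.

a⁻⁵d⁶

(((((((a⁻¹)³) / d⁻¹)²) · d⁴) / d⁻¹) · d⁻¹) · a
= (((((((a⁻¹)³)²) / ((d⁻¹)²)) · d⁴) / d⁻¹) · d⁻¹) · a    [power of a quotient]
= ((((((a⁻¹)⁶) / ((d⁻¹)²)) · d⁴) / d⁻¹) · d⁻¹) · a    [power of a power]
= ((((a⁻⁶ / ((d⁻¹)²)) · d⁴) / d⁻¹) · d⁻¹) · a    [power of a power]
= ((((a⁻⁶ / d⁻²) · d⁴) / d⁻¹) · d⁻¹) · a    [power of a power]
= a⁻⁵d⁶    [quotient of powers; product of powers]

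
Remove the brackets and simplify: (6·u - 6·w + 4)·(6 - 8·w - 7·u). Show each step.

8·u - 6·u·w - 42·u^2 - 68·w + 48·w^2 + 24

(6·u - 6·w + 4)·(6 - 8·w - 7·u)
= 36·u - 48·u·w - 42·u^2 - 36·w + 48·w^2 + 42·u·w + 24 - 32·w - 28·u    [distributive law]
= 8·u - 6·u·w - 42·u^2 - 68·w + 48·w^2 + 24    [combine like terms]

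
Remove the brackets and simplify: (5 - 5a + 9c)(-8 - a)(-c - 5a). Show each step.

40c + 200a + 325ac - 175a² + 40a²c - 25a³ + 72c² + 9ac²

(5 - 5a + 9c)(-8 - a)(-c - 5a)
= (-40 - 5a + 40a + 5a² - 72c - 9ac)(-c - 5a)    [distributive law]
= (-40 + 35a + 5a² - 72c - 9ac)(-c - 5a)    [combine like terms]
= 40c + 200a - 35ac - 175a² - 5a²c - 25a³ + 72c² + 360ac + 9ac² + 45a²c    [distributive law]
= 40c + 200a + 325ac - 175a² + 40a²c - 25a³ + 72c² + 9ac²    [combine like terms]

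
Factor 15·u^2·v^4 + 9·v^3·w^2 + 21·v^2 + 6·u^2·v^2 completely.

15·u^2·v^4 + 9·v^3·w^2 + 21·v^2 + 6·u^2·v^2
= 3(5·u^2·v^4 + 3·v^3·w^2 + 7·v^2 + 2·u^2·v^2)    [factor out 3]
= 3·v^2(5·u^2·v^2 + 3·v·w^2 + 7 + 2·u^2)    [factor out v^2]

3·v^2(5·u^2·v^2 + 3·v·w^2 + 7 + 2·u^2)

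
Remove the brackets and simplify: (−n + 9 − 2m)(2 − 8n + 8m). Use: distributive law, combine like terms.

(−n + 9 − 2m)(2 − 8n + 8m)
= −2n + 8n^2 − 8mn + 18 − 72n + 72m − 4m + 16mn − 16m^2    [distributive law]
= −74n + 8n^2 + 8mn + 18 + 68m − 16m^2    [combine like terms]

−74n + 8n^2 + 8mn + 18 + 68m − 16m^2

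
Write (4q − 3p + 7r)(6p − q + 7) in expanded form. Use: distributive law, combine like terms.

27pq − 4q² + 28q − 18p² − 21p + 42pr − 7qr + 49r

(4q − 3p + 7r)(6p − q + 7)
= 24pq − 4q² + 28q − 18p² + 3pq − 21p + 42pr − 7qr + 49r    [distributive law]
= 27pq − 4q² + 28q − 18p² − 21p + 42pr − 7qr + 49r    [combine like terms]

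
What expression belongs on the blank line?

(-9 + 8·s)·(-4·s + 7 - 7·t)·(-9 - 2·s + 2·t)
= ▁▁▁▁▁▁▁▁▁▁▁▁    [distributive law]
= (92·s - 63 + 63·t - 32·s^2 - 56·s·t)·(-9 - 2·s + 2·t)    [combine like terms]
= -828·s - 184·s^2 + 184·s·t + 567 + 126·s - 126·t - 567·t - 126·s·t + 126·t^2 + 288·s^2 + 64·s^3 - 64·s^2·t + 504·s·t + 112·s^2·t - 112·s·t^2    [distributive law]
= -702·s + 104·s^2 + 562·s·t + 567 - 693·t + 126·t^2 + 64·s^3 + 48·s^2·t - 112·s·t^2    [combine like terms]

After distributive law, the bracketed line is:

(36·s - 63 + 63·t - 32·s^2 + 56·s - 56·s·t)·(-9 - 2·s + 2·t)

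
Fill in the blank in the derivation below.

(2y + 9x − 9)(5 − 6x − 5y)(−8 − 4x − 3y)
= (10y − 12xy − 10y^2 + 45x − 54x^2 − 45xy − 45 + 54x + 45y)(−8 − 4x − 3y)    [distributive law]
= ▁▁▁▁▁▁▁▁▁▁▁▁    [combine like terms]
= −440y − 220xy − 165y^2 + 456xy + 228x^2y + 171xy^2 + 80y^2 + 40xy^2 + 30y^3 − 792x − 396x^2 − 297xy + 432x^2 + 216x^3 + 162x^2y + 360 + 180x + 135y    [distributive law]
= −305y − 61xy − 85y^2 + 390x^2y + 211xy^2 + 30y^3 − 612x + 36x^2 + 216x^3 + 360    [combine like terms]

Applying combine like terms to the line above:

(55y − 57xy − 10y^2 + 99x − 54x^2 − 45)(−8 − 4x − 3y)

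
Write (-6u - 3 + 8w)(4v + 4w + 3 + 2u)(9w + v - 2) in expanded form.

-224uvw - 24uv² + 24uv - 72uw² - 200uw + 48u - 108u²w - 12u²v + 24u² - 160vw - 12v² + 15v + 44w² - 105w + 18 + 320vw² + 32v²w + 288w³

(-6u - 3 + 8w)(4v + 4w + 3 + 2u)(9w + v - 2)
= (-24uv - 24uw - 18u - 12u² - 12v - 12w - 9 - 6u + 32vw + 32w² + 24w + 16uw)(9w + v - 2)    [distributive law]
= (-24uv - 8uw - 24u - 12u² - 12v + 12w - 9 + 32vw + 32w²)(9w + v - 2)    [combine like terms]
= -216uvw - 24uv² + 48uv - 72uw² - 8uvw + 16uw - 216uw - 24uv + 48u - 108u²w - 12u²v + 24u² - 108vw - 12v² + 24v + 108w² + 12vw - 24w - 81w - 9v + 18 + 288vw² + 32v²w - 64vw + 288w³ + 32vw² - 64w²    [distributive law]
= -224uvw - 24uv² + 24uv - 72uw² - 200uw + 48u - 108u²w - 12u²v + 24u² - 160vw - 12v² + 15v + 44w² - 105w + 18 + 320vw² + 32v²w + 288w³    [combine like terms]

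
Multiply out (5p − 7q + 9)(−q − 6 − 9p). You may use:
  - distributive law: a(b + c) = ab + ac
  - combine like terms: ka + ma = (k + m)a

(5p − 7q + 9)(−q − 6 − 9p)
= −5pq − 30p − 45p^2 + 7q^2 + 42q + 63pq − 9q − 54 − 81p    [distributive law]
= 58pq − 111p − 45p^2 + 7q^2 + 33q − 54    [combine like terms]

58pq − 111p − 45p^2 + 7q^2 + 33q − 54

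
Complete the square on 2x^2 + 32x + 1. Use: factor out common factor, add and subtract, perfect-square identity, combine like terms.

2x^2 + 32x + 1
= 2(x^2 + 16x) + 1    [factor out 2 from the x-terms]
= 2(x^2 + 16x + 64 - 64) + 1    [add and subtract 64 inside the bracket]
= 2(x + 8)^2 - 128 + 1    [perfect-square identity]
= 2(x + 8)^2 - 127    [combine constants]

2(x + 8)^2 - 127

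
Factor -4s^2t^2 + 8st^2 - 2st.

2st(-2st + 4t - 1)

-4s^2t^2 + 8st^2 - 2st
= 2(-2s^2t^2 + 4st^2 - st)    [factor out 2]
= 2st(-2st + 4t - 1)    [factor out st]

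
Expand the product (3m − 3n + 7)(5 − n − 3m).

−6m + 6mn − 9m² − 22n + 3n² + 35

(3m − 3n + 7)(5 − n − 3m)
= 15m − 3mn − 9m² − 15n + 3n² + 9mn + 35 − 7n − 21m    [distributive law]
= −6m + 6mn − 9m² − 22n + 3n² + 35    [combine like terms]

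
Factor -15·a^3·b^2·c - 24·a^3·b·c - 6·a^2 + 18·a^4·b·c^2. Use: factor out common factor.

3·a^2(-5·a·b^2·c - 8·a·b·c - 2 + 6·a^2·b·c^2)

-15·a^3·b^2·c - 24·a^3·b·c - 6·a^2 + 18·a^4·b·c^2
= 3(-5·a^3·b^2·c - 8·a^3·b·c - 2·a^2 + 6·a^4·b·c^2)    [factor out 3]
= 3·a^2(-5·a·b^2·c - 8·a·b·c - 2 + 6·a^2·b·c^2)    [factor out a^2]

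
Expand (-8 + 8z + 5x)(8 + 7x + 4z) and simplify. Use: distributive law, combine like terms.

(-8 + 8z + 5x)(8 + 7x + 4z)
= -64 - 56x - 32z + 64z + 56xz + 32z^2 + 40x + 35x^2 + 20xz    [distributive law]
= -64 - 16x + 32z + 76xz + 32z^2 + 35x^2    [combine like terms]

-64 - 16x + 32z + 76xz + 32z^2 + 35x^2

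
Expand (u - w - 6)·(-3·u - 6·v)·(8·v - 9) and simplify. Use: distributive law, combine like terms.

(u - w - 6)·(-3·u - 6·v)·(8·v - 9)
= (-3·u² - 6·u·v + 3·u·w + 6·v·w + 18·u + 36·v)·(8·v - 9)    [distributive law]
= -24·u²·v + 27·u² - 48·u·v² + 54·u·v + 24·u·v·w - 27·u·w + 48·v²·w - 54·v·w + 144·u·v - 162·u + 288·v² - 324·v    [distributive law]
= -24·u²·v + 27·u² - 48·u·v² + 198·u·v + 24·u·v·w - 27·u·w + 48·v²·w - 54·v·w - 162·u + 288·v² - 324·v    [combine like terms]

-24·u²·v + 27·u² - 48·u·v² + 198·u·v + 24·u·v·w - 27·u·w + 48·v²·w - 54·v·w - 162·u + 288·v² - 324·v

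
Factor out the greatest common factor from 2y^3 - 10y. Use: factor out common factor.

2y^3 - 10y
= 2(y^3 - 5y)    [factor out 2]
= 2y(y^2 - 5)    [factor out y]

2y(y^2 - 5)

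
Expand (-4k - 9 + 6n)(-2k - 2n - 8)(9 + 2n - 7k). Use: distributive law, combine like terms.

(-4k - 9 + 6n)(-2k - 2n - 8)(9 + 2n - 7k)
= (8k^2 + 8kn + 32k + 18k + 18n + 72 - 12kn - 12n^2 - 48n)(9 + 2n - 7k)    [distributive law]
= (8k^2 - 4kn + 50k - 30n + 72 - 12n^2)(9 + 2n - 7k)    [combine like terms]
= 72k^2 + 16k^2n - 56k^3 - 36kn - 8kn^2 + 28k^2n + 450k + 100kn - 350k^2 - 270n - 60n^2 + 210kn + 648 + 144n - 504k - 108n^2 - 24n^3 + 84kn^2    [distributive law]
= -278k^2 + 44k^2n - 56k^3 + 274kn + 76kn^2 - 54k - 126n - 168n^2 + 648 - 24n^3    [combine like terms]

-278k^2 + 44k^2n - 56k^3 + 274kn + 76kn^2 - 54k - 126n - 168n^2 + 648 - 24n^3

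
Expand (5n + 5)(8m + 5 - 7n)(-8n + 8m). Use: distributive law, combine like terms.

-600mn^2 + 320m^2n + 80n^2 - 400mn + 280n^3 + 320m^2 - 200n + 200m

(5n + 5)(8m + 5 - 7n)(-8n + 8m)
= (40mn + 25n - 35n^2 + 40m + 25 - 35n)(-8n + 8m)    [distributive law]
= (40mn - 10n - 35n^2 + 40m + 25)(-8n + 8m)    [combine like terms]
= -320mn^2 + 320m^2n + 80n^2 - 80mn + 280n^3 - 280mn^2 - 320mn + 320m^2 - 200n + 200m    [distributive law]
= -600mn^2 + 320m^2n + 80n^2 - 400mn + 280n^3 + 320m^2 - 200n + 200m    [combine like terms]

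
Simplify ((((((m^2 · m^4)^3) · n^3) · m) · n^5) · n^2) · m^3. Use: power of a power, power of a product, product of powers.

((((((m^2 · m^4)^3) · n^3) · m) · n^5) · n^2) · m^3
= (((((((m^2)^3) · ((m^4)^3)) · n^3) · m) · n^5) · n^2) · m^3    [power of a product]
= (((((m^6 · ((m^4)^3)) · n^3) · m) · n^5) · n^2) · m^3    [power of a power]
= (((((m^6 · m^12) · n^3) · m) · n^5) · n^2) · m^3    [power of a power]
= ((((m^18 · n^3) · m) · n^5) · n^2) · m^3    [product of powers]
= m^22n^10    [product of powers]

m^22n^10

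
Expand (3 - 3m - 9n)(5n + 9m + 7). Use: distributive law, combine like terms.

-48n + 6m + 21 - 96mn - 27m^2 - 45n^2

(3 - 3m - 9n)(5n + 9m + 7)
= 15n + 27m + 21 - 15mn - 27m^2 - 21m - 45n^2 - 81mn - 63n    [distributive law]
= -48n + 6m + 21 - 96mn - 27m^2 - 45n^2    [combine like terms]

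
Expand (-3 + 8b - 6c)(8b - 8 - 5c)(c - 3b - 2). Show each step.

-101bc + 136b^2 + 104b - 102c - 48 + 3c^2 + 328b^2c - 192b^3 - 178bc^2 + 30c^3

(-3 + 8b - 6c)(8b - 8 - 5c)(c - 3b - 2)
= (-24b + 24 + 15c + 64b^2 - 64b - 40bc - 48bc + 48c + 30c^2)(c - 3b - 2)    [distributive law]
= (-88b + 24 + 63c + 64b^2 - 88bc + 30c^2)(c - 3b - 2)    [combine like terms]
= -88bc + 264b^2 + 176b + 24c - 72b - 48 + 63c^2 - 189bc - 126c + 64b^2c - 192b^3 - 128b^2 - 88bc^2 + 264b^2c + 176bc + 30c^3 - 90bc^2 - 60c^2    [distributive law]
= -101bc + 136b^2 + 104b - 102c - 48 + 3c^2 + 328b^2c - 192b^3 - 178bc^2 + 30c^3    [combine like terms]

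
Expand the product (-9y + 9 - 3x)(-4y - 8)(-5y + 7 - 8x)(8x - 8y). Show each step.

1344xy^3 + 1440y^4 + 3168xy^2 - 576y^3 - 2016x^2y^2 - 1056xy - 4896y^2 - 1056x^2y - 4032x + 4032y + 5952x^2 - 768x^3y - 1536x^3

(-9y + 9 - 3x)(-4y - 8)(-5y + 7 - 8x)(8x - 8y)
= (36y^2 + 72y - 36y - 72 + 12xy + 24x)(-5y + 7 - 8x)(8x - 8y)    [distributive law]
= (36y^2 + 36y - 72 + 12xy + 24x)(-5y + 7 - 8x)(8x - 8y)    [combine like terms]
= (-180y^3 + 252y^2 - 288xy^2 - 180y^2 + 252y - 288xy + 360y - 504 + 576x - 60xy^2 + 84xy - 96x^2y - 120xy + 168x - 192x^2)(8x - 8y)    [distributive law]
= (-180y^3 + 72y^2 - 348xy^2 + 612y - 324xy - 504 + 744x - 96x^2y - 192x^2)(8x - 8y)    [combine like terms]
= -1440xy^3 + 1440y^4 + 576xy^2 - 576y^3 - 2784x^2y^2 + 2784xy^3 + 4896xy - 4896y^2 - 2592x^2y + 2592xy^2 - 4032x + 4032y + 5952x^2 - 5952xy - 768x^3y + 768x^2y^2 - 1536x^3 + 1536x^2y    [distributive law]
= 1344xy^3 + 1440y^4 + 3168xy^2 - 576y^3 - 2016x^2y^2 - 1056xy - 4896y^2 - 1056x^2y - 4032x + 4032y + 5952x^2 - 768x^3y - 1536x^3    [combine like terms]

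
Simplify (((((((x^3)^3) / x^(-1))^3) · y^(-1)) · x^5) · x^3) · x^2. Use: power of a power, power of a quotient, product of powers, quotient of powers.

(((((((x^3)^3) / x^(-1))^3) · y^(-1)) · x^5) · x^3) · x^2
= (((((((x^3)^3)^3) / ((x^(-1))^3)) · y^(-1)) · x^5) · x^3) · x^2    [power of a quotient]
= ((((((x^3)^9) / ((x^(-1))^3)) · y^(-1)) · x^5) · x^3) · x^2    [power of a power]
= ((((x^27 / ((x^(-1))^3)) · y^(-1)) · x^5) · x^3) · x^2    [power of a power]
= ((((x^27 / x^(-3)) · y^(-1)) · x^5) · x^3) · x^2    [power of a power]
= (((x^30 · y^(-1)) · x^5) · x^3) · x^2    [quotient of powers]
= x^40y^(-1)    [product of powers]

x^40y^(-1)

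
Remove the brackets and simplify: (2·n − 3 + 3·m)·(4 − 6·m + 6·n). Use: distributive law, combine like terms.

(2·n − 3 + 3·m)·(4 − 6·m + 6·n)
= 8·n − 12·m·n + 12·n^2 − 12 + 18·m − 18·n + 12·m − 18·m^2 + 18·m·n    [distributive law]
= −10·n + 6·m·n + 12·n^2 − 12 + 30·m − 18·m^2    [combine like terms]

−10·n + 6·m·n + 12·n^2 − 12 + 30·m − 18·m^2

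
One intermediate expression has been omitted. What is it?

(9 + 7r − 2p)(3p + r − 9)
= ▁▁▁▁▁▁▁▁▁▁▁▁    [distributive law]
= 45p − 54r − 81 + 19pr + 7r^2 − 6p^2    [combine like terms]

Applying distributive law to the line above:

27p + 9r − 81 + 21pr + 7r^2 − 63r − 6p^2 − 2pr + 18p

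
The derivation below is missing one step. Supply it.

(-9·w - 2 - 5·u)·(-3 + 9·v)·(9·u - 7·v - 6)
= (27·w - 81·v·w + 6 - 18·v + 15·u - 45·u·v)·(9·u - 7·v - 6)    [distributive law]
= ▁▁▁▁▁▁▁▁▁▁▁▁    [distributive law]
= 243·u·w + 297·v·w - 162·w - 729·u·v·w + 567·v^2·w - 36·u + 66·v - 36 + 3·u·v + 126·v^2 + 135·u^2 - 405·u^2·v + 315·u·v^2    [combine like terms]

Applying distributive law to the line above:

243·u·w - 189·v·w - 162·w - 729·u·v·w + 567·v^2·w + 486·v·w + 54·u - 42·v - 36 - 162·u·v + 126·v^2 + 108·v + 135·u^2 - 105·u·v - 90·u - 405·u^2·v + 315·u·v^2 + 270·u·v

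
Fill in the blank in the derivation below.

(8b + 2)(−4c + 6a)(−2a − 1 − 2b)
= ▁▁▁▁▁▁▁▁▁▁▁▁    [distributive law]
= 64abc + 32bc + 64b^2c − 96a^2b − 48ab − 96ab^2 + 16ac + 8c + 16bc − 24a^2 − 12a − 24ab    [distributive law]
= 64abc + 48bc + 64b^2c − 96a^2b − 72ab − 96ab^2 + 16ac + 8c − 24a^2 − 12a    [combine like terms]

By distributive law:

(−32bc + 48ab − 8c + 12a)(−2a − 1 − 2b)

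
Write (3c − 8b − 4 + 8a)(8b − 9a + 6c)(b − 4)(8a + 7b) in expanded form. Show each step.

(3c − 8b − 4 + 8a)(8b − 9a + 6c)(b − 4)(8a + 7b)
= (24bc − 27ac + 18c^2 − 64b^2 + 72ab − 48bc − 32b + 36a − 24c + 64ab − 72a^2 + 48ac)(b − 4)(8a + 7b)    [distributive law]
= (−24bc + 21ac + 18c^2 − 64b^2 + 136ab − 32b + 36a − 24c − 72a^2)(b − 4)(8a + 7b)    [combine like terms]
= (−24b^2c + 96bc + 21abc − 84ac + 18bc^2 − 72c^2 − 64b^3 + 256b^2 + 136ab^2 − 544ab − 32b^2 + 128b + 36ab − 144a − 24bc + 96c − 72a^2b + 288a^2)(8a + 7b)    [distributive law]
= (−24b^2c + 72bc + 21abc − 84ac + 18bc^2 − 72c^2 − 64b^3 + 224b^2 + 136ab^2 − 508ab + 128b − 144a + 96c − 72a^2b + 288a^2)(8a + 7b)    [combine like terms]
= −192ab^2c − 168b^3c + 576abc + 504b^2c + 168a^2bc + 147ab^2c − 672a^2c − 588abc + 144abc^2 + 126b^2c^2 − 576ac^2 − 504bc^2 − 512ab^3 − 448b^4 + 1792ab^2 + 1568b^3 + 1088a^2b^2 + 952ab^3 − 4064a^2b − 3556ab^2 + 1024ab + 896b^2 − 1152a^2 − 1008ab + 768ac + 672bc − 576a^3b − 504a^2b^2 + 2304a^3 + 2016a^2b    [distributive law]
= −45ab^2c − 168b^3c − 12abc + 504b^2c + 168a^2bc − 672a^2c + 144abc^2 + 126b^2c^2 − 576ac^2 − 504bc^2 + 440ab^3 − 448b^4 − 1764ab^2 + 1568b^3 + 584a^2b^2 − 2048a^2b + 16ab + 896b^2 − 1152a^2 + 768ac + 672bc − 576a^3b + 2304a^3    [combine like terms]

−45ab^2c − 168b^3c − 12abc + 504b^2c + 168a^2bc − 672a^2c + 144abc^2 + 126b^2c^2 − 576ac^2 − 504bc^2 + 440ab^3 − 448b^4 − 1764ab^2 + 1568b^3 + 584a^2b^2 − 2048a^2b + 16ab + 896b^2 − 1152a^2 + 768ac + 672bc − 576a^3b + 2304a^3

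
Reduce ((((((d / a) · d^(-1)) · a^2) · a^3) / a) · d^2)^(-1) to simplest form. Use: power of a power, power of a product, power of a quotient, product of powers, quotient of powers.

a^(-3)d^(-2)

((((((d / a) · d^(-1)) · a^2) · a^3) / a) · d^2)^(-1)
= ((((((d / a) · d^(-1)) · a^2) · a^3) / a)^(-1)) · ((d^2)^(-1))    [power of a product]
= ((((((d / a) · d^(-1)) · a^2) · a^3)^(-1)) / (a^(-1))) · ((d^2)^(-1))    [power of a quotient]
= ((((((d / a) · d^(-1)) · a^2)^(-1)) · ((a^3)^(-1))) / (a^(-1))) · ((d^2)^(-1))    [power of a product]
= ((((((d / a) · d^(-1))^(-1)) · ((a^2)^(-1))) · ((a^3)^(-1))) / (a^(-1))) · ((d^2)^(-1))    [power of a product]
= ((((((d / a)^(-1)) · ((d^(-1))^(-1))) · ((a^2)^(-1))) · ((a^3)^(-1))) / (a^(-1))) · ((d^2)^(-1))    [power of a product]
= ((((((d^(-1)) / (a^(-1))) · ((d^(-1))^(-1))) · ((a^2)^(-1))) · ((a^3)^(-1))) / (a^(-1))) · ((d^2)^(-1))    [power of a quotient]
= (((((d^(-1) / a^(-1)) · d) · ((a^2)^(-1))) · ((a^3)^(-1))) / (a^(-1))) · ((d^2)^(-1))    [power of a power]
= (((((d^(-1) / a^(-1)) · d) · a^(-2)) · ((a^3)^(-1))) / (a^(-1))) · ((d^2)^(-1))    [power of a power]
= (((((d^(-1) / a^(-1)) · d) · a^(-2)) · a^(-3)) / (a^(-1))) · ((d^2)^(-1))    [power of a power]
= (((((d^(-1) / a^(-1)) · d) · a^(-2)) · a^(-3)) / a^(-1)) · d^(-2)    [power of a power]
= a^(-3)d^(-2)    [quotient of powers; product of powers]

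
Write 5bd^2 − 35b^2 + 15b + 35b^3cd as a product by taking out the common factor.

5b(d^2 − 7b + 3 + 7b^2cd)

5bd^2 − 35b^2 + 15b + 35b^3cd
= 5(bd^2 − 7b^2 + 3b + 7b^3cd)    [factor out 5]
= 5b(d^2 − 7b + 3 + 7b^2cd)    [factor out b]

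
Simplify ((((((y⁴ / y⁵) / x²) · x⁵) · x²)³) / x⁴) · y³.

((((((y⁴ / y⁵) / x²) · x⁵) · x²)³) / x⁴) · y³
= ((((((y⁴ / y⁵) / x²) · x⁵)³) · ((x²)³)) / x⁴) · y³    [power of a product]
= ((((((y⁴ / y⁵) / x²)³) · ((x⁵)³)) · ((x²)³)) / x⁴) · y³    [power of a product]
= ((((((y⁴ / y⁵)³) / ((x²)³)) · ((x⁵)³)) · ((x²)³)) / x⁴) · y³    [power of a quotient]
= (((((((y⁴)³) / ((y⁵)³)) / ((x²)³)) · ((x⁵)³)) · ((x²)³)) / x⁴) · y³    [power of a quotient]
= (((((y¹² / ((y⁵)³)) / ((x²)³)) · ((x⁵)³)) · ((x²)³)) / x⁴) · y³    [power of a power]
= (((((y¹² / y¹⁵) / ((x²)³)) · ((x⁵)³)) · ((x²)³)) / x⁴) · y³    [power of a power]
= ((((y⁻³ / ((x²)³)) · ((x⁵)³)) · ((x²)³)) / x⁴) · y³    [quotient of powers]
= ((((y⁻³ / x⁶) · ((x⁵)³)) · ((x²)³)) / x⁴) · y³    [power of a power]
= ((((y⁻³ / x⁶) · x¹⁵) · ((x²)³)) / x⁴) · y³    [power of a power]
= ((((y⁻³ / x⁶) · x¹⁵) · x⁶) / x⁴) · y³    [power of a power]
= x¹¹    [quotient of powers; product of powers]

x¹¹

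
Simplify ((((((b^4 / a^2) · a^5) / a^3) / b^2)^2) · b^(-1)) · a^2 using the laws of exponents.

((((((b^4 / a^2) · a^5) / a^3) / b^2)^2) · b^(-1)) · a^2
= ((((((b^4 / a^2) · a^5) / a^3)^2) / ((b^2)^2)) · b^(-1)) · a^2    [power of a quotient]
= ((((((b^4 / a^2) · a^5)^2) / ((a^3)^2)) / ((b^2)^2)) · b^(-1)) · a^2    [power of a quotient]
= ((((((b^4 / a^2)^2) · ((a^5)^2)) / ((a^3)^2)) / ((b^2)^2)) · b^(-1)) · a^2    [power of a product]
= (((((((b^4)^2) / ((a^2)^2)) · ((a^5)^2)) / ((a^3)^2)) / ((b^2)^2)) · b^(-1)) · a^2    [power of a quotient]
= (((((b^8 / ((a^2)^2)) · ((a^5)^2)) / ((a^3)^2)) / ((b^2)^2)) · b^(-1)) · a^2    [power of a power]
= (((((b^8 / a^4) · ((a^5)^2)) / ((a^3)^2)) / ((b^2)^2)) · b^(-1)) · a^2    [power of a power]
= (((((b^8 / a^4) · a^10) / ((a^3)^2)) / ((b^2)^2)) · b^(-1)) · a^2    [power of a power]
= (((((b^8 / a^4) · a^10) / a^6) / ((b^2)^2)) · b^(-1)) · a^2    [power of a power]
= (((((b^8 / a^4) · a^10) / a^6) / b^4) · b^(-1)) · a^2    [power of a power]
= a^2·b^3    [quotient of powers; product of powers]

a^2·b^3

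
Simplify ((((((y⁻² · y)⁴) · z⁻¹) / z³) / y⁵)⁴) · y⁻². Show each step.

y⁻³⁸·z⁻¹⁶

((((((y⁻² · y)⁴) · z⁻¹) / z³) / y⁵)⁴) · y⁻²
= ((((((y⁻² · y)⁴) · z⁻¹) / z³)⁴) / ((y⁵)⁴)) · y⁻²    [power of a quotient]
= ((((((y⁻² · y)⁴) · z⁻¹)⁴) / ((z³)⁴)) / ((y⁵)⁴)) · y⁻²    [power of a quotient]
= ((((((y⁻² · y)⁴)⁴) · ((z⁻¹)⁴)) / ((z³)⁴)) / ((y⁵)⁴)) · y⁻²    [power of a product]
= (((((y⁻² · y)¹⁶) · ((z⁻¹)⁴)) / ((z³)⁴)) / ((y⁵)⁴)) · y⁻²    [power of a power]
= ((((((y⁻²)¹⁶) · (y¹⁶)) · ((z⁻¹)⁴)) / ((z³)⁴)) / ((y⁵)⁴)) · y⁻²    [power of a product]
= ((((y⁻³² · (y¹⁶)) · ((z⁻¹)⁴)) / ((z³)⁴)) / ((y⁵)⁴)) · y⁻²    [power of a power]
= (((y⁻¹⁶ · ((z⁻¹)⁴)) / ((z³)⁴)) / ((y⁵)⁴)) · y⁻²    [product of powers]
= (((y⁻¹⁶ · z⁻⁴) / ((z³)⁴)) / ((y⁵)⁴)) · y⁻²    [power of a power]
= (((y⁻¹⁶ · z⁻⁴) / z¹²) / ((y⁵)⁴)) · y⁻²    [power of a power]
= (((y⁻¹⁶ · z⁻⁴) / z¹²) / y²⁰) · y⁻²    [power of a power]
= y⁻³⁸·z⁻¹⁶    [quotient of powers; product of powers]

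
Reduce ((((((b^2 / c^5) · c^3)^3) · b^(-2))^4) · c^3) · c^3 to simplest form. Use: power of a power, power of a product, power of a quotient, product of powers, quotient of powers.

((((((b^2 / c^5) · c^3)^3) · b^(-2))^4) · c^3) · c^3
= ((((((b^2 / c^5) · c^3)^3)^4) · ((b^(-2))^4)) · c^3) · c^3    [power of a product]
= (((((b^2 / c^5) · c^3)^12) · ((b^(-2))^4)) · c^3) · c^3    [power of a power]
= (((((b^2 / c^5)^12) · ((c^3)^12)) · ((b^(-2))^4)) · c^3) · c^3    [power of a product]
= ((((((b^2)^12) / ((c^5)^12)) · ((c^3)^12)) · ((b^(-2))^4)) · c^3) · c^3    [power of a quotient]
= ((((b^24 / ((c^5)^12)) · ((c^3)^12)) · ((b^(-2))^4)) · c^3) · c^3    [power of a power]
= ((((b^24 / c^60) · ((c^3)^12)) · ((b^(-2))^4)) · c^3) · c^3    [power of a power]
= ((((b^24 / c^60) · c^36) · ((b^(-2))^4)) · c^3) · c^3    [power of a power]
= ((((b^24 / c^60) · c^36) · b^(-8)) · c^3) · c^3    [power of a power]
= b^16c^(-18)    [quotient of powers; product of powers]

b^16c^(-18)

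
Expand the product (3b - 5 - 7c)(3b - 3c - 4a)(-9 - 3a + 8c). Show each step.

-81b² - 27ab² + 72b²c + 150bc - 6abc - 240bc² + 153ab + 36a²b + 135b - 135c - 137ac - 69c² - 180a - 60a² + 161ac² + 168c³ - 84a²c

(3b - 5 - 7c)(3b - 3c - 4a)(-9 - 3a + 8c)
= (9b² - 9bc - 12ab - 15b + 15c + 20a - 21bc + 21c² + 28ac)(-9 - 3a + 8c)    [distributive law]
= (9b² - 30bc - 12ab - 15b + 15c + 20a + 21c² + 28ac)(-9 - 3a + 8c)    [combine like terms]
= -81b² - 27ab² + 72b²c + 270bc + 90abc - 240bc² + 108ab + 36a²b - 96abc + 135b + 45ab - 120bc - 135c - 45ac + 120c² - 180a - 60a² + 160ac - 189c² - 63ac² + 168c³ - 252ac - 84a²c + 224ac²    [distributive law]
= -81b² - 27ab² + 72b²c + 150bc - 6abc - 240bc² + 153ab + 36a²b + 135b - 135c - 137ac - 69c² - 180a - 60a² + 161ac² + 168c³ - 84a²c    [combine like terms]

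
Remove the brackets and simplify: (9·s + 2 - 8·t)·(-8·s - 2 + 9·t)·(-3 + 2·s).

148·s² - 144·s³ + 94·s - 367·s·t + 290·s²·t + 12 - 102·t + 216·t² - 144·s·t²

(9·s + 2 - 8·t)·(-8·s - 2 + 9·t)·(-3 + 2·s)
= (-72·s² - 18·s + 81·s·t - 16·s - 4 + 18·t + 64·s·t + 16·t - 72·t²)·(-3 + 2·s)    [distributive law]
= (-72·s² - 34·s + 145·s·t - 4 + 34·t - 72·t²)·(-3 + 2·s)    [combine like terms]
= 216·s² - 144·s³ + 102·s - 68·s² - 435·s·t + 290·s²·t + 12 - 8·s - 102·t + 68·s·t + 216·t² - 144·s·t²    [distributive law]
= 148·s² - 144·s³ + 94·s - 367·s·t + 290·s²·t + 12 - 102·t + 216·t² - 144·s·t²    [combine like terms]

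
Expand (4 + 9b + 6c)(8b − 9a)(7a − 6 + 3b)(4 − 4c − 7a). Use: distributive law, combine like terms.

3752ab + 304abc − 6482a^2b − 768b − 384bc − 1344b^2 + 1920b^2c + 3396ab^2 − 2520a^2 − 2772a^2c + 1764a^3 + 864a + 432ac − 2052ab^2c − 1827a^2b^2 + 864b^3 − 864b^3c − 1512ab^3 + 1050a^2bc + 3969a^3b − 696abc^2 + 1152bc^2 − 576b^2c^2 + 1512a^2c^2 + 2646a^3c − 1296ac^2

(4 + 9b + 6c)(8b − 9a)(7a − 6 + 3b)(4 − 4c − 7a)
= (32b − 36a + 72b^2 − 81ab + 48bc − 54ac)(7a − 6 + 3b)(4 − 4c − 7a)    [distributive law]
= (224ab − 192b + 96b^2 − 252a^2 + 216a − 108ab + 504ab^2 − 432b^2 + 216b^3 − 567a^2b + 486ab − 243ab^2 + 336abc − 288bc + 144b^2c − 378a^2c + 324ac − 162abc)(4 − 4c − 7a)    [distributive law]
= (602ab − 192b − 336b^2 − 252a^2 + 216a + 261ab^2 + 216b^3 − 567a^2b + 174abc − 288bc + 144b^2c − 378a^2c + 324ac)(4 − 4c − 7a)    [combine like terms]
= 2408ab − 2408abc − 4214a^2b − 768b + 768bc + 1344ab − 1344b^2 + 1344b^2c + 2352ab^2 − 1008a^2 + 1008a^2c + 1764a^3 + 864a − 864ac − 1512a^2 + 1044ab^2 − 1044ab^2c − 1827a^2b^2 + 864b^3 − 864b^3c − 1512ab^3 − 2268a^2b + 2268a^2bc + 3969a^3b + 696abc − 696abc^2 − 1218a^2bc − 1152bc + 1152bc^2 + 2016abc + 576b^2c − 576b^2c^2 − 1008ab^2c − 1512a^2c + 1512a^2c^2 + 2646a^3c + 1296ac − 1296ac^2 − 2268a^2c    [distributive law]
= 3752ab + 304abc − 6482a^2b − 768b − 384bc − 1344b^2 + 1920b^2c + 3396ab^2 − 2520a^2 − 2772a^2c + 1764a^3 + 864a + 432ac − 2052ab^2c − 1827a^2b^2 + 864b^3 − 864b^3c − 1512ab^3 + 1050a^2bc + 3969a^3b − 696abc^2 + 1152bc^2 − 576b^2c^2 + 1512a^2c^2 + 2646a^3c − 1296ac^2    [combine like terms]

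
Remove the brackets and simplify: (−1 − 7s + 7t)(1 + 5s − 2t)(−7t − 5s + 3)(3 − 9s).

102t + 252st − 66s + 144s² − 9 − 1674s²t + 930s³ − 315t² + 126st² − 1575s⁴ + 2457s²t² + 294t³ − 882st³

(−1 − 7s + 7t)(1 + 5s − 2t)(−7t − 5s + 3)(3 − 9s)
= (−1 − 5s + 2t − 7s − 35s² + 14st + 7t + 35st − 14t²)(−7t − 5s + 3)(3 − 9s)    [distributive law]
= (−1 − 12s + 9t − 35s² + 49st − 14t²)(−7t − 5s + 3)(3 − 9s)    [combine like terms]
= (7t + 5s − 3 + 84st + 60s² − 36s − 63t² − 45st + 27t + 245s²t + 175s³ − 105s² − 343st² − 245s²t + 147st + 98t³ + 70st² − 42t²)(3 − 9s)    [distributive law]
= (34t − 31s − 3 + 186st − 45s² − 105t² + 175s³ − 273st² + 98t³)(3 − 9s)    [combine like terms]
= 102t − 306st − 93s + 279s² − 9 + 27s + 558st − 1674s²t − 135s² + 405s³ − 315t² + 945st² + 525s³ − 1575s⁴ − 819st² + 2457s²t² + 294t³ − 882st³    [distributive law]
= 102t + 252st − 66s + 144s² − 9 − 1674s²t + 930s³ − 315t² + 126st² − 1575s⁴ + 2457s²t² + 294t³ − 882st³    [combine like terms]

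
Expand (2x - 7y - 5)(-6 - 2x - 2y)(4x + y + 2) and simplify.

(2x - 7y - 5)(-6 - 2x - 2y)(4x + y + 2)
= (-12x - 4x² - 4xy + 42y + 14xy + 14y² + 30 + 10x + 10y)(4x + y + 2)    [distributive law]
= (-2x - 4x² + 10xy + 52y + 14y² + 30)(4x + y + 2)    [combine like terms]
= -8x² - 2xy - 4x - 16x³ - 4x²y - 8x² + 40x²y + 10xy² + 20xy + 208xy + 52y² + 104y + 56xy² + 14y³ + 28y² + 120x + 30y + 60    [distributive law]
= -16x² + 226xy + 116x - 16x³ + 36x²y + 66xy² + 80y² + 134y + 14y³ + 60    [combine like terms]

-16x² + 226xy + 116x - 16x³ + 36x²y + 66xy² + 80y² + 134y + 14y³ + 60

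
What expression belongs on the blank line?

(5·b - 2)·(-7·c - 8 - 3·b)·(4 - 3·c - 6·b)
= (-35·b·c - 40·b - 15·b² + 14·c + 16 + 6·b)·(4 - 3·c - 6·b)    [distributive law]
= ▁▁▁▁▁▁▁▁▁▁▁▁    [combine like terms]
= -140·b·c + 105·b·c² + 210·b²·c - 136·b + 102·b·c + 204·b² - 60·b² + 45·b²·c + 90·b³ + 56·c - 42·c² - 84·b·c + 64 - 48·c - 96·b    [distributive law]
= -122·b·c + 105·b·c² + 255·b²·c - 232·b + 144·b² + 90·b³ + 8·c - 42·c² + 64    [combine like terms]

Applying combine like terms to the line above:

(-35·b·c - 34·b - 15·b² + 14·c + 16)·(4 - 3·c - 6·b)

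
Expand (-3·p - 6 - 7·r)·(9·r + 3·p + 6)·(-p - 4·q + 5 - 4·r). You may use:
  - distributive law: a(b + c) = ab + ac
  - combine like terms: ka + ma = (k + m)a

(-3·p - 6 - 7·r)·(9·r + 3·p + 6)·(-p - 4·q + 5 - 4·r)
= (-27·p·r - 9·p² - 18·p - 54·r - 18·p - 36 - 63·r² - 21·p·r - 42·r)·(-p - 4·q + 5 - 4·r)    [distributive law]
= (-48·p·r - 9·p² - 36·p - 96·r - 36 - 63·r²)·(-p - 4·q + 5 - 4·r)    [combine like terms]
= 48·p²·r + 192·p·q·r - 240·p·r + 192·p·r² + 9·p³ + 36·p²·q - 45·p² + 36·p²·r + 36·p² + 144·p·q - 180·p + 144·p·r + 96·p·r + 384·q·r - 480·r + 384·r² + 36·p + 144·q - 180 + 144·r + 63·p·r² + 252·q·r² - 315·r² + 252·r³    [distributive law]
= 84·p²·r + 192·p·q·r + 255·p·r² + 9·p³ + 36·p²·q - 9·p² + 144·p·q - 144·p + 384·q·r - 336·r + 69·r² + 144·q - 180 + 252·q·r² + 252·r³    [combine like terms]

84·p²·r + 192·p·q·r + 255·p·r² + 9·p³ + 36·p²·q - 9·p² + 144·p·q - 144·p + 384·q·r - 336·r + 69·r² + 144·q - 180 + 252·q·r² + 252·r³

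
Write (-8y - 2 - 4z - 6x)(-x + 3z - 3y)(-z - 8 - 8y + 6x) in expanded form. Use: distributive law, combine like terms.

14xyz - 188xy - 64xy² + 108x²y + 108yz² + 138yz + 72y²z - 240y² - 192y³ + 74xz - 16x - 36x² + 102z² + 48z - 48y - 58xz² - 90x²z + 12z³ + 36x³

(-8y - 2 - 4z - 6x)(-x + 3z - 3y)(-z - 8 - 8y + 6x)
= (8xy - 24yz + 24y² + 2x - 6z + 6y + 4xz - 12z² + 12yz + 6x² - 18xz + 18xy)(-z - 8 - 8y + 6x)    [distributive law]
= (26xy - 12yz + 24y² + 2x - 6z + 6y - 14xz - 12z² + 6x²)(-z - 8 - 8y + 6x)    [combine like terms]
= -26xyz - 208xy - 208xy² + 156x²y + 12yz² + 96yz + 96y²z - 72xyz - 24y²z - 192y² - 192y³ + 144xy² - 2xz - 16x - 16xy + 12x² + 6z² + 48z + 48yz - 36xz - 6yz - 48y - 48y² + 36xy + 14xz² + 112xz + 112xyz - 84x²z + 12z³ + 96z² + 96yz² - 72xz² - 6x²z - 48x² - 48x²y + 36x³    [distributive law]
= 14xyz - 188xy - 64xy² + 108x²y + 108yz² + 138yz + 72y²z - 240y² - 192y³ + 74xz - 16x - 36x² + 102z² + 48z - 48y - 58xz² - 90x²z + 12z³ + 36x³    [combine like terms]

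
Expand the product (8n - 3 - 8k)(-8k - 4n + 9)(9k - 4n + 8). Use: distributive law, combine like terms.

-544k^2n - 160kn^2 + 692kn + 128n^3 - 592n^2 + 780n + 80k^2 - 627k - 216 + 576k^3

(8n - 3 - 8k)(-8k - 4n + 9)(9k - 4n + 8)
= (-64kn - 32n^2 + 72n + 24k + 12n - 27 + 64k^2 + 32kn - 72k)(9k - 4n + 8)    [distributive law]
= (-32kn - 32n^2 + 84n - 48k - 27 + 64k^2)(9k - 4n + 8)    [combine like terms]
= -288k^2n + 128kn^2 - 256kn - 288kn^2 + 128n^3 - 256n^2 + 756kn - 336n^2 + 672n - 432k^2 + 192kn - 384k - 243k + 108n - 216 + 576k^3 - 256k^2n + 512k^2    [distributive law]
= -544k^2n - 160kn^2 + 692kn + 128n^3 - 592n^2 + 780n + 80k^2 - 627k - 216 + 576k^3    [combine like terms]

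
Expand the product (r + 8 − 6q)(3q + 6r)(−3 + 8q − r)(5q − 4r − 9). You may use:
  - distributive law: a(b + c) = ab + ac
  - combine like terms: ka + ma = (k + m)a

(r + 8 − 6q)(3q + 6r)(−3 + 8q − r)(5q − 4r − 9)
= (3qr + 6r^2 + 24q + 48r − 18q^2 − 36qr)(−3 + 8q − r)(5q − 4r − 9)    [distributive law]
= (−33qr + 6r^2 + 24q + 48r − 18q^2)(−3 + 8q − r)(5q − 4r − 9)    [combine like terms]
= (99qr − 264q^2r + 33qr^2 − 18r^2 + 48qr^2 − 6r^3 − 72q + 192q^2 − 24qr − 144r + 384qr − 48r^2 + 54q^2 − 144q^3 + 18q^2r)(5q − 4r − 9)    [distributive law]
= (459qr − 246q^2r + 81qr^2 − 66r^2 − 6r^3 − 72q + 246q^2 − 144r − 144q^3)(5q − 4r − 9)    [combine like terms]
= 2295q^2r − 1836qr^2 − 4131qr − 1230q^3r + 984q^2r^2 + 2214q^2r + 405q^2r^2 − 324qr^3 − 729qr^2 − 330qr^2 + 264r^3 + 594r^2 − 30qr^3 + 24r^4 + 54r^3 − 360q^2 + 288qr + 648q + 1230q^3 − 984q^2r − 2214q^2 − 720qr + 576r^2 + 1296r − 720q^4 + 576q^3r + 1296q^3    [distributive law]
= 3525q^2r − 2895qr^2 − 4563qr − 654q^3r + 1389q^2r^2 − 354qr^3 + 318r^3 + 1170r^2 + 24r^4 − 2574q^2 + 648q + 2526q^3 + 1296r − 720q^4    [combine like terms]

3525q^2r − 2895qr^2 − 4563qr − 654q^3r + 1389q^2r^2 − 354qr^3 + 318r^3 + 1170r^2 + 24r^4 − 2574q^2 + 648q + 2526q^3 + 1296r − 720q^4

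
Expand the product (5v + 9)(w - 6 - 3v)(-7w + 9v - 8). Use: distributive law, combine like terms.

(5v + 9)(w - 6 - 3v)(-7w + 9v - 8)
= (5vw - 30v - 15v^2 + 9w - 54 - 27v)(-7w + 9v - 8)    [distributive law]
= (5vw - 57v - 15v^2 + 9w - 54)(-7w + 9v - 8)    [combine like terms]
= -35vw^2 + 45v^2w - 40vw + 399vw - 513v^2 + 456v + 105v^2w - 135v^3 + 120v^2 - 63w^2 + 81vw - 72w + 378w - 486v + 432    [distributive law]
= -35vw^2 + 150v^2w + 440vw - 393v^2 - 30v - 135v^3 - 63w^2 + 306w + 432    [combine like terms]

-35vw^2 + 150v^2w + 440vw - 393v^2 - 30v - 135v^3 - 63w^2 + 306w + 432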